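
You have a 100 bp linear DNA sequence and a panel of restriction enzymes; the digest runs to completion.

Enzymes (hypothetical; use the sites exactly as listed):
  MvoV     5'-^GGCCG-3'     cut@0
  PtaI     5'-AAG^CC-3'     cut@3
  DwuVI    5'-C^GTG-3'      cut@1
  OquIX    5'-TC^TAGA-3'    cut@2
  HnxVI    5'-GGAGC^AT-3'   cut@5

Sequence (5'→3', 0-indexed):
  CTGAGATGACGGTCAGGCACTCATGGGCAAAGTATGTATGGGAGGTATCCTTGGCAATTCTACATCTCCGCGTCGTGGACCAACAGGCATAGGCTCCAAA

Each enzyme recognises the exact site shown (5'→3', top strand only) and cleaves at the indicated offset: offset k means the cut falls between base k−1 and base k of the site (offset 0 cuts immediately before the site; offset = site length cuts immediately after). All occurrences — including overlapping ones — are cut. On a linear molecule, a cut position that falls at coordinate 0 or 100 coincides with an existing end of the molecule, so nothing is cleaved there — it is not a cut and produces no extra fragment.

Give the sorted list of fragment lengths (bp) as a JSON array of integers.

Site scan:
  MvoV (GGCCG, off=0): no sites
  PtaI (AAGCC, off=3): no sites
  DwuVI CGTG/1: at [73] ⇒ [74]
  OquIX (TCTAGA, off=2): no sites
  HnxVI (GGAGCAT, off=5): no sites

All cut coordinates (distinct, sorted): [74]

Fragments:
  [0,74): 74 bp
  [74,100): 26 bp

[26,74]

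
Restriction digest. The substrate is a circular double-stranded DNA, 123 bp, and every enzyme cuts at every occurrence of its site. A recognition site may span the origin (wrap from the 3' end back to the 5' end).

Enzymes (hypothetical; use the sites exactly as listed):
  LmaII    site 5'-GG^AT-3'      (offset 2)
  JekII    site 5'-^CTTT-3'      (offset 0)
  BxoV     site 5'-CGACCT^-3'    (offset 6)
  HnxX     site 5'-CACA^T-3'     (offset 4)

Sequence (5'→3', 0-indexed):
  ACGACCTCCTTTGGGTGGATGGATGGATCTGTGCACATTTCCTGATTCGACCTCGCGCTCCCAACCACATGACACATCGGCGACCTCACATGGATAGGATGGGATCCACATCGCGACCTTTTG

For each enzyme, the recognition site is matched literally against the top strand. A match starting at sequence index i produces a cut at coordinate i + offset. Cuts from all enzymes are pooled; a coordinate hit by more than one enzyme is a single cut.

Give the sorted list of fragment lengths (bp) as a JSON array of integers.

[1,2,3,4,4,4,5,5,7,7,7,10,10,11,11,16,16]

Per-enzyme occurrences:
  LmaII (GGAT, off=2): starts [16, 20, 24, 91, 96, 101] → cuts [18, 22, 26, 93, 98, 103]
  JekII (CTTT, off=0): starts [8, 117] → cuts [8, 117]
  BxoV (CGACCT, off=6): starts [1, 47, 80, 113] → cuts [7, 53, 86, 119]
  HnxX (CACAT, off=4): starts [33, 65, 72, 86, 106] → cuts [37, 69, 76, 90, 110]

All cut coordinates (distinct, sorted): [7, 8, 18, 22, 26, 37, 53, 69, 76, 86, 90, 93, 98, 103, 110, 117, 119]

Fragment lengths:
  7→8: 1 bp
  8→18: 10 bp
  18→22: 4 bp
  22→26: 4 bp
  26→37: 11 bp
  37→53: 16 bp
  53→69: 16 bp
  69→76: 7 bp
  76→86: 10 bp
  86→90: 4 bp
  90→93: 3 bp
  93→98: 5 bp
  98→103: 5 bp
  103→110: 7 bp
  110→117: 7 bp
  117→119: 2 bp
  119→7 (wrap): 123-119+7 = 11 bp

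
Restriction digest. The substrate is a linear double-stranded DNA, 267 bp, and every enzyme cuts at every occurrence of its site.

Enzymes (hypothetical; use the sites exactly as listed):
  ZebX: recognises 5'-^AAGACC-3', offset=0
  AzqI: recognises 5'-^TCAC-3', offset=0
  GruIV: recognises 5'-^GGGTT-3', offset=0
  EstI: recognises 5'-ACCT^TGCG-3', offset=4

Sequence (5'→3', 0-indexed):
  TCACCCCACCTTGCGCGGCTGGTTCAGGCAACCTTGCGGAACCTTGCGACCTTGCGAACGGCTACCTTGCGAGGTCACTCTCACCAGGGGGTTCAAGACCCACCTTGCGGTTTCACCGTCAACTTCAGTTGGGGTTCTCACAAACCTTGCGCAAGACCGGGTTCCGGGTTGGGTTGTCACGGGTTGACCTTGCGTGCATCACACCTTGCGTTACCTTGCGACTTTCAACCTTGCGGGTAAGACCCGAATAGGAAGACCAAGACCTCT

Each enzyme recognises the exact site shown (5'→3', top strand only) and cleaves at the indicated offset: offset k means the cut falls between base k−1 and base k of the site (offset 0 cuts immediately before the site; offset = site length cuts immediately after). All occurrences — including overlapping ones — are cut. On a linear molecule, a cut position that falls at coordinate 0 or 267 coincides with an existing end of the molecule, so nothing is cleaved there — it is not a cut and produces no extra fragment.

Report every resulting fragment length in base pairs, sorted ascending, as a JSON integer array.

Per-enzyme occurrences:
  ZebX AAGACC/0: at [94, 152, 238, 252, 258] ⇒ [94, 152, 238, 252, 258]
  AzqI TCAC/0: at [0, 74, 80, 112, 137, 176, 198] ⇒ [74, 80, 112, 137, 176, 198] (position 0 is a terminus of the linear molecule — no cut)
  GruIV GGGTT/0: at [88, 131, 158, 165, 170, 180] ⇒ [88, 131, 158, 165, 170, 180]
  EstI ACCTTGCG/4: at [7, 30, 40, 48, 63, 101, 143, 186, 202, 212, 227] ⇒ [11, 34, 44, 52, 67, 105, 147, 190, 206, 216, 231]

All cut coordinates (distinct, sorted): [11, 34, 44, 52, 67, 74, 80, 88, 94, 105, 112, 131, 137, 147, 152, 158, 165, 170, 176, 180, 190, 198, 206, 216, 231, 238, 252, 258]

Fragment lengths:
  [0,11): 11 bp
  [11,34): 23 bp
  [34,44): 10 bp
  [44,52): 8 bp
  [52,67): 15 bp
  [67,74): 7 bp
  [74,80): 6 bp
  [80,88): 8 bp
  [88,94): 6 bp
  [94,105): 11 bp
  [105,112): 7 bp
  [112,131): 19 bp
  [131,137): 6 bp
  [137,147): 10 bp
  [147,152): 5 bp
  [152,158): 6 bp
  [158,165): 7 bp
  [165,170): 5 bp
  [170,176): 6 bp
  [176,180): 4 bp
  [180,190): 10 bp
  [190,198): 8 bp
  [198,206): 8 bp
  [206,216): 10 bp
  [216,231): 15 bp
  [231,238): 7 bp
  [238,252): 14 bp
  [252,258): 6 bp
  [258,267): 9 bp

[4,5,5,6,6,6,6,6,6,7,7,7,7,8,8,8,8,9,10,10,10,10,11,11,14,15,15,19,23]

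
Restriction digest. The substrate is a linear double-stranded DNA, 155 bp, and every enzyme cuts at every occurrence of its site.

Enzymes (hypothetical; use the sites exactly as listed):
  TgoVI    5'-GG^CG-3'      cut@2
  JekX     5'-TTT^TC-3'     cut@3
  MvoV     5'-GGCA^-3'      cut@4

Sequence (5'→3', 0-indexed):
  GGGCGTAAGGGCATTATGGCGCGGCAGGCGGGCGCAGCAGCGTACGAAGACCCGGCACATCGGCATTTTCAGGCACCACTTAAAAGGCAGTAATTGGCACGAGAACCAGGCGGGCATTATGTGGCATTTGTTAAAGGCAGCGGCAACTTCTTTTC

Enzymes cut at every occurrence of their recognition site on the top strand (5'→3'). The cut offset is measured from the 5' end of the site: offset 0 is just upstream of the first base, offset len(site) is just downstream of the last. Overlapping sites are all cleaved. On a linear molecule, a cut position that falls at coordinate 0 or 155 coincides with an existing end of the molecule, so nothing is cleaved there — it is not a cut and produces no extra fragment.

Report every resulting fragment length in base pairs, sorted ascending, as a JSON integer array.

[2,2,3,3,4,6,6,6,7,7,8,8,10,10,10,11,13,14,25]

Site scan:
  TgoVI GGCG/2: at [1, 17, 26, 30, 108] ⇒ [3, 19, 28, 32, 110]
  JekX TTTTC/3: at [65, 150] ⇒ [68, 153]
  MvoV GGCA/4: at [9, 22, 53, 61, 71, 85, 95, 112, 122, 135, 141] ⇒ [13, 26, 57, 65, 75, 89, 99, 116, 126, 139, 145]

All cut coordinates (distinct, sorted): [3, 13, 19, 26, 28, 32, 57, 65, 68, 75, 89, 99, 110, 116, 126, 139, 145, 153]

Fragment lengths:
  [0,3): 3 bp
  [3,13): 10 bp
  [13,19): 6 bp
  [19,26): 7 bp
  [26,28): 2 bp
  [28,32): 4 bp
  [32,57): 25 bp
  [57,65): 8 bp
  [65,68): 3 bp
  [68,75): 7 bp
  [75,89): 14 bp
  [89,99): 10 bp
  [99,110): 11 bp
  [110,116): 6 bp
  [116,126): 10 bp
  [126,139): 13 bp
  [139,145): 6 bp
  [145,153): 8 bp
  [153,155): 2 bp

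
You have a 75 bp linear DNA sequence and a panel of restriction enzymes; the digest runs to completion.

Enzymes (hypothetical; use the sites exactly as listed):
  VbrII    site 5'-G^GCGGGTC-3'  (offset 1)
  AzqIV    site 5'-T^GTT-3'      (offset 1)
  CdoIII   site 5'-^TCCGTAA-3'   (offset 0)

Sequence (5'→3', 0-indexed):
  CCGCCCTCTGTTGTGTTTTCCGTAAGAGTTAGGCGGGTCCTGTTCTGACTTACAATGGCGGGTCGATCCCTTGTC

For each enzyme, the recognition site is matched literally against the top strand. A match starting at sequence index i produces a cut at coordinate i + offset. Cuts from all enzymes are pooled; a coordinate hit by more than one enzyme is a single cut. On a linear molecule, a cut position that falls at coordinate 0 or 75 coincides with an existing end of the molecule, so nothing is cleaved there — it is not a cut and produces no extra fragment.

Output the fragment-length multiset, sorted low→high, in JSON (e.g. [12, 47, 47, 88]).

Site scan:
  VbrII GGCGGGTC/1: at [31, 56] ⇒ [32, 57]
  AzqIV TGTT/1: at [8, 13, 40] ⇒ [9, 14, 41]
  CdoIII TCCGTAA/0: at [18] ⇒ [18]

All cut coordinates (distinct, sorted): [9, 14, 18, 32, 41, 57]

Fragments:
  [0,9): 9 bp
  [9,14): 5 bp
  [14,18): 4 bp
  [18,32): 14 bp
  [32,41): 9 bp
  [41,57): 16 bp
  [57,75): 18 bp

[4,5,9,9,14,16,18]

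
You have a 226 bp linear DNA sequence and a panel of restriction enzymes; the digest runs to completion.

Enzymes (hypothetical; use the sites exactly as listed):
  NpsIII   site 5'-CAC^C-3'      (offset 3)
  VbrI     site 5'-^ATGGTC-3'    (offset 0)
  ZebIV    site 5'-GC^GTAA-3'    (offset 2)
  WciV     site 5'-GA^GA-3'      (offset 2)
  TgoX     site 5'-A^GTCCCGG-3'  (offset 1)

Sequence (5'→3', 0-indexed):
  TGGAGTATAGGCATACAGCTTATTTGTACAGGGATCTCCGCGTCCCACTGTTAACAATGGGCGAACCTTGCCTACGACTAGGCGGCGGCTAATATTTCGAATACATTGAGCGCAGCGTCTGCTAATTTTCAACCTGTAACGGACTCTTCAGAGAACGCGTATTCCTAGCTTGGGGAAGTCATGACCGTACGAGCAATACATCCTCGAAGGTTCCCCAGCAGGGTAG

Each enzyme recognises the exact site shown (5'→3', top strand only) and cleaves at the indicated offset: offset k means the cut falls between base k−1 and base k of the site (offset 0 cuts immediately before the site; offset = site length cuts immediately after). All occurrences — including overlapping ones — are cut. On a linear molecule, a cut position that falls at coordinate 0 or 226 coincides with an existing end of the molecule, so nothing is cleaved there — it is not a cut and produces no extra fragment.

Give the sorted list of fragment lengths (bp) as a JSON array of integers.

[74,152]

Per-enzyme occurrences:
  NpsIII (CACC, off=3): no sites
  VbrI (ATGGTC, off=0): no sites
  ZebIV (GCGTAA, off=2): no sites
  WciV (GAGA, off=2): starts [150] → cuts [152]
  TgoX (AGTCCCGG, off=1): no sites

All cut coordinates (distinct, sorted): [152]

Fragments:
  [0,152): 152 bp
  [152,226): 74 bp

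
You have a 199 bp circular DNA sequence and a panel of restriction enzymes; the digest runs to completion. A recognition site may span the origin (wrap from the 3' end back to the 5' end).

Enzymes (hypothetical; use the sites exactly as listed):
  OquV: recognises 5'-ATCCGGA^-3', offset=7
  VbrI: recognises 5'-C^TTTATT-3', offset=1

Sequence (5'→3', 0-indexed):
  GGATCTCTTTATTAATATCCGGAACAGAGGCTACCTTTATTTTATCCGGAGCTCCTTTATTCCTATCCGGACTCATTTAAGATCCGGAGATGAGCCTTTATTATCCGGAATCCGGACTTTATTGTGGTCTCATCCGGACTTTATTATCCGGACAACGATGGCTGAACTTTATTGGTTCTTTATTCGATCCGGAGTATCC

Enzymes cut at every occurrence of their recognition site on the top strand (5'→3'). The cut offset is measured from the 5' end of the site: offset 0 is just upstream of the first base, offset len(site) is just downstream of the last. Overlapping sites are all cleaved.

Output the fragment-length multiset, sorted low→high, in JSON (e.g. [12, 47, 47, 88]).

Per-enzyme occurrences:
  OquV ATCCGGA/7: at [16, 43, 64, 81, 102, 109, 131, 145, 186, 195] ⇒ [3, 23, 50, 71, 88, 109, 116, 138, 152, 193]
  VbrI CTTTATT/1: at [6, 34, 54, 95, 116, 138, 166, 177] ⇒ [7, 35, 55, 96, 117, 139, 167, 178]

All cut coordinates (distinct, sorted): [3, 7, 23, 35, 50, 55, 71, 88, 96, 109, 116, 117, 138, 139, 152, 167, 178, 193]

Fragments:
  3→7: 4 bp
  7→23: 16 bp
  23→35: 12 bp
  35→50: 15 bp
  50→55: 5 bp
  55→71: 16 bp
  71→88: 17 bp
  88→96: 8 bp
  96→109: 13 bp
  109→116: 7 bp
  116→117: 1 bp
  117→138: 21 bp
  138→139: 1 bp
  139→152: 13 bp
  152→167: 15 bp
  167→178: 11 bp
  178→193: 15 bp
  193→3 (wrap): 199-193+3 = 9 bp

[1,1,4,5,7,8,9,11,12,13,13,15,15,15,16,16,17,21]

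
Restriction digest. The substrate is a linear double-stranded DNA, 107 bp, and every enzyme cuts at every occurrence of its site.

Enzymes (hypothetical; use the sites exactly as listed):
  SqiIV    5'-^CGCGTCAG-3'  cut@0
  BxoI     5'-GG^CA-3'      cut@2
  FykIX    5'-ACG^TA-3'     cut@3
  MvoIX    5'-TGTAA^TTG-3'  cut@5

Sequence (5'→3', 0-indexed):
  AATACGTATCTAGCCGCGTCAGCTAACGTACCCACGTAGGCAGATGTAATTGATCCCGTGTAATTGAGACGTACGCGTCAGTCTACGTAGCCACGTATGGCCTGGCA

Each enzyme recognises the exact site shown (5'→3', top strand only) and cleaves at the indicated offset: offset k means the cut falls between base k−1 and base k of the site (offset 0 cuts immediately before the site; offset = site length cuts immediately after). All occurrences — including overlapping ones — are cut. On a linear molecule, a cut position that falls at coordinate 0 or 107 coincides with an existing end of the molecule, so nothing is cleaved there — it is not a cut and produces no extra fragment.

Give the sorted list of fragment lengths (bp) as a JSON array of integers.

[2,2,4,6,8,8,8,8,9,10,14,14,14]

Scan for sites:
  SqiIV CGCGTCAG/0: at [14, 73] ⇒ [14, 73]
  BxoI GGCA/2: at [38, 103] ⇒ [40, 105]
  FykIX ACGTA/3: at [3, 25, 33, 68, 84, 92] ⇒ [6, 28, 36, 71, 87, 95]
  MvoIX TGTAATTG/5: at [44, 58] ⇒ [49, 63]

Pooled cuts: [6, 14, 28, 36, 40, 49, 63, 71, 73, 87, 95, 105]

Fragment lengths:
  [0,6): 6 bp
  [6,14): 8 bp
  [14,28): 14 bp
  [28,36): 8 bp
  [36,40): 4 bp
  [40,49): 9 bp
  [49,63): 14 bp
  [63,71): 8 bp
  [71,73): 2 bp
  [73,87): 14 bp
  [87,95): 8 bp
  [95,105): 10 bp
  [105,107): 2 bp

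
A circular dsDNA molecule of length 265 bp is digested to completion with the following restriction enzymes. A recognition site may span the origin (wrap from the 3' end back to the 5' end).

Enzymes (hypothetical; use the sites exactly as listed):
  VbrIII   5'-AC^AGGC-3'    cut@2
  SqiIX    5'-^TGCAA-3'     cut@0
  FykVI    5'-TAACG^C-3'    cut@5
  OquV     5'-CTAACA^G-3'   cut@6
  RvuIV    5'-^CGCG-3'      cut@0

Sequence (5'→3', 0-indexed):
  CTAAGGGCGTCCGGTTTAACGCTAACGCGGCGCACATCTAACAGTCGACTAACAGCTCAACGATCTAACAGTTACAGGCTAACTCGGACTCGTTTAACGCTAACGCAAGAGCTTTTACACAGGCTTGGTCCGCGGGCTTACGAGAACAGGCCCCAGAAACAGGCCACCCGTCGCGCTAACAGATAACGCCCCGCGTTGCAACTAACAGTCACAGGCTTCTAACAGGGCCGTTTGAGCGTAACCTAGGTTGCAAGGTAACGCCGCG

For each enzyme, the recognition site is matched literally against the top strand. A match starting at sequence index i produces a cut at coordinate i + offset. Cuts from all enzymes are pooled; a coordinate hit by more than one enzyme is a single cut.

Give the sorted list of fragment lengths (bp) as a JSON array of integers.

[1,2,3,4,5,5,5,6,7,10,10,11,11,11,12,12,13,15,16,16,17,24,24,25]

Per-enzyme occurrences:
  VbrIII ACAGGC/2: at [73, 118, 145, 158, 210] ⇒ [75, 120, 147, 160, 212]
  SqiIX TGCAA/0: at [196, 248] ⇒ [196, 248]
  FykVI TAACGC/5: at [16, 22, 94, 100, 183, 255] ⇒ [21, 27, 99, 105, 188, 260]
  OquV CTAACAG/6: at [37, 48, 64, 175, 201, 218] ⇒ [43, 54, 70, 181, 207, 224]
  RvuIV CGCG/0: at [25, 130, 171, 191, 261] ⇒ [25, 130, 171, 191, 261]

All cut coordinates (distinct, sorted): [21, 25, 27, 43, 54, 70, 75, 99, 105, 120, 130, 147, 160, 171, 181, 188, 191, 196, 207, 212, 224, 248, 260, 261]

Fragment lengths:
  21→25: 4 bp
  25→27: 2 bp
  27→43: 16 bp
  43→54: 11 bp
  54→70: 16 bp
  70→75: 5 bp
  75→99: 24 bp
  99→105: 6 bp
  105→120: 15 bp
  120→130: 10 bp
  130→147: 17 bp
  147→160: 13 bp
  160→171: 11 bp
  171→181: 10 bp
  181→188: 7 bp
  188→191: 3 bp
  191→196: 5 bp
  196→207: 11 bp
  207→212: 5 bp
  212→224: 12 bp
  224→248: 24 bp
  248→260: 12 bp
  260→261: 1 bp
  261→21 (wrap): 265-261+21 = 25 bp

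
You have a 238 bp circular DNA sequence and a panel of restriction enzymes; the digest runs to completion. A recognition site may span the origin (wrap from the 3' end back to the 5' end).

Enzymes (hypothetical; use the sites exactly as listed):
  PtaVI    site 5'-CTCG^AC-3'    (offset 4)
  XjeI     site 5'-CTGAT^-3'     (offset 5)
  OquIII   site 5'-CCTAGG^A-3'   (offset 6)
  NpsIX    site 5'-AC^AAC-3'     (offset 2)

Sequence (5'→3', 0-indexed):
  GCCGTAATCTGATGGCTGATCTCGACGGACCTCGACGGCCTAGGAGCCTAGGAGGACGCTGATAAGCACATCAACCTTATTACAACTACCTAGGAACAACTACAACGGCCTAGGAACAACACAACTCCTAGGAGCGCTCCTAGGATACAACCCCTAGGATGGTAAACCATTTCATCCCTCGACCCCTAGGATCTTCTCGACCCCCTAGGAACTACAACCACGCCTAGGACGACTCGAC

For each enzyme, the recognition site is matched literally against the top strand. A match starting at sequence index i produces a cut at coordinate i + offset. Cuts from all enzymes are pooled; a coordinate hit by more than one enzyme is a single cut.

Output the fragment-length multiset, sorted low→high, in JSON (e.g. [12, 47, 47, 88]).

Site scan:
  PtaVI (CTCGAC, off=4): starts [20, 30, 177, 195, 232] → cuts [24, 34, 181, 199, 236]
  XjeI (CTGAT, off=5): starts [8, 15, 58] → cuts [13, 20, 63]
  OquIII (CCTAGGA, off=6): starts [38, 46, 88, 108, 126, 138, 152, 184, 203, 222] → cuts [44, 52, 94, 114, 132, 144, 158, 190, 209, 228]
  NpsIX (ACAAC, off=2): starts [81, 95, 101, 115, 120, 146, 213] → cuts [83, 97, 103, 117, 122, 148, 215]

Pooled cuts: [13, 20, 24, 34, 44, 52, 63, 83, 94, 97, 103, 114, 117, 122, 132, 144, 148, 158, 181, 190, 199, 209, 215, 228, 236]

Fragment lengths:
  13→20: 7 bp
  20→24: 4 bp
  24→34: 10 bp
  34→44: 10 bp
  44→52: 8 bp
  52→63: 11 bp
  63→83: 20 bp
  83→94: 11 bp
  94→97: 3 bp
  97→103: 6 bp
  103→114: 11 bp
  114→117: 3 bp
  117→122: 5 bp
  122→132: 10 bp
  132→144: 12 bp
  144→148: 4 bp
  148→158: 10 bp
  158→181: 23 bp
  181→190: 9 bp
  190→199: 9 bp
  199→209: 10 bp
  209→215: 6 bp
  215→228: 13 bp
  228→236: 8 bp
  236→13 (wrap): 238-236+13 = 15 bp

[3,3,4,4,5,6,6,7,8,8,9,9,10,10,10,10,10,11,11,11,12,13,15,20,23]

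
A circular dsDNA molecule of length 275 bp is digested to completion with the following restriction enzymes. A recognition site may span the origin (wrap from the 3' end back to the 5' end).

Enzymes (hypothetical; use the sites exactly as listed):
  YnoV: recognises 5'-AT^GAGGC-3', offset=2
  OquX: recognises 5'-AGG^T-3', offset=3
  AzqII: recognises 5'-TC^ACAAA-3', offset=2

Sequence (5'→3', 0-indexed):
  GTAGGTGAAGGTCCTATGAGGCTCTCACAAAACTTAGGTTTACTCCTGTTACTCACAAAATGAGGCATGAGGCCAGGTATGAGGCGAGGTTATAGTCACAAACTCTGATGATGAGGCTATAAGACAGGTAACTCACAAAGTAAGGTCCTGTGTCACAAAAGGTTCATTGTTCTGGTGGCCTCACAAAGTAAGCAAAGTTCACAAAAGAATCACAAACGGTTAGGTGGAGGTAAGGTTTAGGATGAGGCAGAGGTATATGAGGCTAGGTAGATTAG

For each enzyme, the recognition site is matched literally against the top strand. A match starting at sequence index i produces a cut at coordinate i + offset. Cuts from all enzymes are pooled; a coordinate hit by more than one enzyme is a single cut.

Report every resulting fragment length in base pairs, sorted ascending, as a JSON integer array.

Per-enzyme occurrences:
  YnoV (ATGAGGC, off=2): starts [15, 59, 66, 78, 110, 241, 256] → cuts [17, 61, 68, 80, 112, 243, 258]
  OquX (AGGT, off=3): starts [2, 8, 35, 74, 86, 125, 142, 159, 221, 227, 232, 250, 264, 273] → cuts [1, 5, 11, 38, 77, 89, 128, 145, 162, 224, 230, 235, 253, 267]
  AzqII (TCACAAA, off=2): starts [24, 52, 95, 132, 152, 180, 198, 209] → cuts [26, 54, 97, 134, 154, 182, 200, 211]

All cut coordinates (distinct, sorted): [1, 5, 11, 17, 26, 38, 54, 61, 68, 77, 80, 89, 97, 112, 128, 134, 145, 154, 162, 182, 200, 211, 224, 230, 235, 243, 253, 258, 267]

Fragments:
  1→5: 4 bp
  5→11: 6 bp
  11→17: 6 bp
  17→26: 9 bp
  26→38: 12 bp
  38→54: 16 bp
  54→61: 7 bp
  61→68: 7 bp
  68→77: 9 bp
  77→80: 3 bp
  80→89: 9 bp
  89→97: 8 bp
  97→112: 15 bp
  112→128: 16 bp
  128→134: 6 bp
  134→145: 11 bp
  145→154: 9 bp
  154→162: 8 bp
  162→182: 20 bp
  182→200: 18 bp
  200→211: 11 bp
  211→224: 13 bp
  224→230: 6 bp
  230→235: 5 bp
  235→243: 8 bp
  243→253: 10 bp
  253→258: 5 bp
  258→267: 9 bp
  267→1 (wrap): 275-267+1 = 9 bp

[3,4,5,5,6,6,6,6,7,7,8,8,8,9,9,9,9,9,9,10,11,11,12,13,15,16,16,18,20]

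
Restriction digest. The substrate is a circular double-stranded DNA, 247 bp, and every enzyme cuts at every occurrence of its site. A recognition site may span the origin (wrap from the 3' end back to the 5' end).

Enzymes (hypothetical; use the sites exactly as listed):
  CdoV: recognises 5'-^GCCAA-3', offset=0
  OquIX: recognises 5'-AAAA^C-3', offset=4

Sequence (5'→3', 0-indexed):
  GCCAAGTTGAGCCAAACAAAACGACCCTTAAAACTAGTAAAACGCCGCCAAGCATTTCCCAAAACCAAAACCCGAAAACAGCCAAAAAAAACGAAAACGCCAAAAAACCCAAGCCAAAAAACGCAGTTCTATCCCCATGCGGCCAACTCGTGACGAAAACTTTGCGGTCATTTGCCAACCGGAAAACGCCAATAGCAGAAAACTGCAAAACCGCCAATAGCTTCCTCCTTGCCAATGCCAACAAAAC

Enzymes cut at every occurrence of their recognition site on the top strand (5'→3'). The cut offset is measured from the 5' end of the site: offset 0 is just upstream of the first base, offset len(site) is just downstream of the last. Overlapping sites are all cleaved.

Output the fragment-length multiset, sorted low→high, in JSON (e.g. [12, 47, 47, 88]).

[1,1,1,2,2,4,5,6,6,6,8,8,9,9,9,10,10,11,11,12,13,14,15,18,18,18,20]

Per-enzyme occurrences:
  CdoV GCCAA/0: at [0, 10, 46, 80, 98, 112, 141, 173, 187, 212, 230, 236] ⇒ [0, 10, 46, 80, 98, 112, 141, 173, 187, 212, 230, 236]
  OquIX AAAAC/4: at [17, 29, 38, 60, 66, 74, 87, 93, 103, 117, 155, 182, 198, 206, 242] ⇒ [21, 33, 42, 64, 70, 78, 91, 97, 107, 121, 159, 186, 202, 210, 246]

All cut coordinates (distinct, sorted): [0, 10, 21, 33, 42, 46, 64, 70, 78, 80, 91, 97, 98, 107, 112, 121, 141, 159, 173, 186, 187, 202, 210, 212, 230, 236, 246]

Fragment lengths:
  0→10: 10 bp
  10→21: 11 bp
  21→33: 12 bp
  33→42: 9 bp
  42→46: 4 bp
  46→64: 18 bp
  64→70: 6 bp
  70→78: 8 bp
  78→80: 2 bp
  80→91: 11 bp
  91→97: 6 bp
  97→98: 1 bp
  98→107: 9 bp
  107→112: 5 bp
  112→121: 9 bp
  121→141: 20 bp
  141→159: 18 bp
  159→173: 14 bp
  173→186: 13 bp
  186→187: 1 bp
  187→202: 15 bp
  202→210: 8 bp
  210→212: 2 bp
  212→230: 18 bp
  230→236: 6 bp
  236→246: 10 bp
  246→0 (wrap): 247-246+0 = 1 bp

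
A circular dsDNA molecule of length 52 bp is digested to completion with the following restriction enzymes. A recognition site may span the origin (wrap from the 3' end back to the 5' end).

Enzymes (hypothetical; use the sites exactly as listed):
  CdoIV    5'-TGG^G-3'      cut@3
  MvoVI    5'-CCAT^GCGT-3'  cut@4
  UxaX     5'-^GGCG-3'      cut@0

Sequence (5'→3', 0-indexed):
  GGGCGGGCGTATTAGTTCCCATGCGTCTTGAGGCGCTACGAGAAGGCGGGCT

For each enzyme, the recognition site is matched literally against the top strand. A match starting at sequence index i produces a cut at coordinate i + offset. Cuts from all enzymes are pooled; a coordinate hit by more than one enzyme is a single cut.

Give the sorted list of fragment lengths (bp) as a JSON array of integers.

Site scan:
  CdoIV TGGG/3: at [51] ⇒ [2]
  MvoVI CCATGCGT/4: at [18] ⇒ [22]
  UxaX GGCG/0: at [1, 5, 31, 44] ⇒ [1, 5, 31, 44]

Pooled cuts: [1, 2, 5, 22, 31, 44]

Fragments:
  1→2: 1 bp
  2→5: 3 bp
  5→22: 17 bp
  22→31: 9 bp
  31→44: 13 bp
  44→1 (wrap): 52-44+1 = 9 bp

[1,3,9,9,13,17]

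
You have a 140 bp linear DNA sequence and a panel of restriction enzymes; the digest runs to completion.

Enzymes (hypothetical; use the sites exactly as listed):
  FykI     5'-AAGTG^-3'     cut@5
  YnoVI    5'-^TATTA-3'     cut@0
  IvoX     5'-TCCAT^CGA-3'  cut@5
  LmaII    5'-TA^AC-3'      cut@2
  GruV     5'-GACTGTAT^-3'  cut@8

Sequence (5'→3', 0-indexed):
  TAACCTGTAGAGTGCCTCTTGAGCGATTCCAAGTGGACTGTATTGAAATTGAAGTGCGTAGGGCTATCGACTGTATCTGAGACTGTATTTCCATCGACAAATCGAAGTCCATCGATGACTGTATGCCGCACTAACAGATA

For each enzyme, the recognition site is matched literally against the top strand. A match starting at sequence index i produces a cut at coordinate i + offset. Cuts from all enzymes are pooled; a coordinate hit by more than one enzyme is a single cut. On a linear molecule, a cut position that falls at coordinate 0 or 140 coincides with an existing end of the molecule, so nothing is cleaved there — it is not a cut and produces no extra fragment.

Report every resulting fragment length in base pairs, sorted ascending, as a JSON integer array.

Per-enzyme occurrences:
  FykI AAGTG/5: at [30, 51] ⇒ [35, 56]
  YnoVI (TATTA, off=0): no sites
  IvoX TCCATCGA/5: at [89, 107] ⇒ [94, 112]
  LmaII TAAC/2: at [0, 131] ⇒ [2, 133]
  GruV GACTGTAT/8: at [35, 68, 80, 116] ⇒ [43, 76, 88, 124]

All cut coordinates (distinct, sorted): [2, 35, 43, 56, 76, 88, 94, 112, 124, 133]

Fragments:
  [0,2): 2 bp
  [2,35): 33 bp
  [35,43): 8 bp
  [43,56): 13 bp
  [56,76): 20 bp
  [76,88): 12 bp
  [88,94): 6 bp
  [94,112): 18 bp
  [112,124): 12 bp
  [124,133): 9 bp
  [133,140): 7 bp

[2,6,7,8,9,12,12,13,18,20,33]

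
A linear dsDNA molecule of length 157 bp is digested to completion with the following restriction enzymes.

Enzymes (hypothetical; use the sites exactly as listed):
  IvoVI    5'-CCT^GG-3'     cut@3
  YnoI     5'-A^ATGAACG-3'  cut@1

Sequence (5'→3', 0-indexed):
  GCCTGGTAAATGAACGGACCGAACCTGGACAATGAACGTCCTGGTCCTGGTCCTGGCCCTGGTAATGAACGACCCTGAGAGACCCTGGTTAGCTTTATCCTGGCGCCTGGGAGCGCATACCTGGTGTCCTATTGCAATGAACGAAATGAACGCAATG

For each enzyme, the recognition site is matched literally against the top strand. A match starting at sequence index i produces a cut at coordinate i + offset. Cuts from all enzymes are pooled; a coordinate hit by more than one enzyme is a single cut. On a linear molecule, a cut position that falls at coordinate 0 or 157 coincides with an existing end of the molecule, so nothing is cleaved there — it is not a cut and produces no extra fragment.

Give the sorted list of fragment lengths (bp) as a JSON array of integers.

[4,4,5,5,6,6,6,7,9,11,12,14,14,15,17,22]

Per-enzyme occurrences:
  IvoVI CCTGG/3: at [1, 23, 39, 45, 51, 57, 83, 98, 105, 119] ⇒ [4, 26, 42, 48, 54, 60, 86, 101, 108, 122]
  YnoI AATGAACG/1: at [8, 30, 63, 135, 144] ⇒ [9, 31, 64, 136, 145]

All cut coordinates (distinct, sorted): [4, 9, 26, 31, 42, 48, 54, 60, 64, 86, 101, 108, 122, 136, 145]

Fragments:
  [0,4): 4 bp
  [4,9): 5 bp
  [9,26): 17 bp
  [26,31): 5 bp
  [31,42): 11 bp
  [42,48): 6 bp
  [48,54): 6 bp
  [54,60): 6 bp
  [60,64): 4 bp
  [64,86): 22 bp
  [86,101): 15 bp
  [101,108): 7 bp
  [108,122): 14 bp
  [122,136): 14 bp
  [136,145): 9 bp
  [145,157): 12 bp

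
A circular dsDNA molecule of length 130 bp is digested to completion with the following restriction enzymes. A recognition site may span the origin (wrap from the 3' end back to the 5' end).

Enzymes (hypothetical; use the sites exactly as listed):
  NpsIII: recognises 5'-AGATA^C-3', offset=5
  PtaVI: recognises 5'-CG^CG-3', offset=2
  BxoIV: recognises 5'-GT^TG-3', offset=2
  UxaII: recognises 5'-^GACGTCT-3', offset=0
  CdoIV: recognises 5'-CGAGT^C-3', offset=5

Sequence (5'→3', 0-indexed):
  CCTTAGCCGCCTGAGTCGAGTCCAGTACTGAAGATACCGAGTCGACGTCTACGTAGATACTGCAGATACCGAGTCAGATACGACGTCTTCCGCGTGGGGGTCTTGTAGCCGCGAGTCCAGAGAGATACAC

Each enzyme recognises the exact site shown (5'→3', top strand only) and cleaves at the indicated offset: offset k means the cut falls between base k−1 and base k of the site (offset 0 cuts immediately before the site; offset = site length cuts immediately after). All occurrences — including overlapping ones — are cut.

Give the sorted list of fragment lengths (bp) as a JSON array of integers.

[1,1,5,6,6,6,9,11,11,15,16,19,24]

Scan for sites:
  NpsIII AGATAC/5: at [31, 54, 63, 75, 122] ⇒ [36, 59, 68, 80, 127]
  PtaVI CGCG/2: at [90, 109] ⇒ [92, 111]
  BxoIV (GTTG, off=2): no sites
  UxaII GACGTCT/0: at [43, 81] ⇒ [43, 81]
  CdoIV CGAGTC/5: at [16, 37, 69, 111] ⇒ [21, 42, 74, 116]

All cut coordinates (distinct, sorted): [21, 36, 42, 43, 59, 68, 74, 80, 81, 92, 111, 116, 127]

Fragment lengths:
  21→36: 15 bp
  36→42: 6 bp
  42→43: 1 bp
  43→59: 16 bp
  59→68: 9 bp
  68→74: 6 bp
  74→80: 6 bp
  80→81: 1 bp
  81→92: 11 bp
  92→111: 19 bp
  111→116: 5 bp
  116→127: 11 bp
  127→21 (wrap): 130-127+21 = 24 bp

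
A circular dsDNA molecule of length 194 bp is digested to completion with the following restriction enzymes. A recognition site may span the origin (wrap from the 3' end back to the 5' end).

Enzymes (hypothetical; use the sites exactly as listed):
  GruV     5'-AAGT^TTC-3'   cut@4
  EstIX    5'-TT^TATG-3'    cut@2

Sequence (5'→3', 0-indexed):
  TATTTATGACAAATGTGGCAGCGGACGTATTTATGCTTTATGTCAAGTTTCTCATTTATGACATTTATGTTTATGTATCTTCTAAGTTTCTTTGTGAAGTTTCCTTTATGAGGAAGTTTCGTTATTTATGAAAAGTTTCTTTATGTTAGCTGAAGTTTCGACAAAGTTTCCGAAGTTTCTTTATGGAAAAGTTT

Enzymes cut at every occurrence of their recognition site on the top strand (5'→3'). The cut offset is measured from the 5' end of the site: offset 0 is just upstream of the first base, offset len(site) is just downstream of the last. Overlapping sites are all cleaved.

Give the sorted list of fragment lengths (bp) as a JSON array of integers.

[5,5,6,6,7,8,9,9,9,10,10,11,11,13,15,16,17,27]

Per-enzyme occurrences:
  GruV (AAGTTTC, off=4): starts [44, 83, 96, 113, 132, 152, 163, 172] → cuts [48, 87, 100, 117, 136, 156, 167, 176]
  EstIX (TTTATG, off=2): starts [2, 29, 36, 54, 63, 69, 104, 124, 139, 179] → cuts [4, 31, 38, 56, 65, 71, 106, 126, 141, 181]

Pooled cuts: [4, 31, 38, 48, 56, 65, 71, 87, 100, 106, 117, 126, 136, 141, 156, 167, 176, 181]

Fragments:
  4→31: 27 bp
  31→38: 7 bp
  38→48: 10 bp
  48→56: 8 bp
  56→65: 9 bp
  65→71: 6 bp
  71→87: 16 bp
  87→100: 13 bp
  100→106: 6 bp
  106→117: 11 bp
  117→126: 9 bp
  126→136: 10 bp
  136→141: 5 bp
  141→156: 15 bp
  156→167: 11 bp
  167→176: 9 bp
  176→181: 5 bp
  181→4 (wrap): 194-181+4 = 17 bp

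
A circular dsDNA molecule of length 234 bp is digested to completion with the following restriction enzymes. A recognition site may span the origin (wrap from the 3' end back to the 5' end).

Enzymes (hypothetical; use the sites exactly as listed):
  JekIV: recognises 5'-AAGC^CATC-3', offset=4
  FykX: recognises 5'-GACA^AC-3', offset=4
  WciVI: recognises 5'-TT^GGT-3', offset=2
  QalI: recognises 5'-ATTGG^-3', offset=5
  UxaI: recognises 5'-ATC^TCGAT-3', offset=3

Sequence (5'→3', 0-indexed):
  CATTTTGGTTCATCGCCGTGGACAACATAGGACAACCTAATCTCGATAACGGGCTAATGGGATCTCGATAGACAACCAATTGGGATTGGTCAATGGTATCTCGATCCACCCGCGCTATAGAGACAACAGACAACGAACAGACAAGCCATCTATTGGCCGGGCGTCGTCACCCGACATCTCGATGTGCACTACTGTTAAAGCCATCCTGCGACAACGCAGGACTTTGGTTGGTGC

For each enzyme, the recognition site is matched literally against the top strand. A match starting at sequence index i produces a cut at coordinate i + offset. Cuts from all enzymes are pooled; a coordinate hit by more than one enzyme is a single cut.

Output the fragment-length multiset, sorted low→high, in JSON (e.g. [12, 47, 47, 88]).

[2,4,4,7,8,9,10,10,10,11,11,12,12,14,18,22,22,23,25]

Scan for sites:
  JekIV (AAGCCATC, off=4): starts [142, 197] → cuts [146, 201]
  FykX (GACAAC, off=4): starts [20, 30, 70, 121, 128, 209] → cuts [24, 34, 74, 125, 132, 213]
  WciVI (TTGGT, off=2): starts [4, 85, 223, 227] → cuts [6, 87, 225, 229]
  QalI (ATTGG, off=5): starts [78, 84, 151] → cuts [83, 89, 156]
  UxaI (ATCTCGAT, off=3): starts [39, 61, 97, 175] → cuts [42, 64, 100, 178]

All cut coordinates (distinct, sorted): [6, 24, 34, 42, 64, 74, 83, 87, 89, 100, 125, 132, 146, 156, 178, 201, 213, 225, 229]

Fragments:
  6→24: 18 bp
  24→34: 10 bp
  34→42: 8 bp
  42→64: 22 bp
  64→74: 10 bp
  74→83: 9 bp
  83→87: 4 bp
  87→89: 2 bp
  89→100: 11 bp
  100→125: 25 bp
  125→132: 7 bp
  132→146: 14 bp
  146→156: 10 bp
  156→178: 22 bp
  178→201: 23 bp
  201→213: 12 bp
  213→225: 12 bp
  225→229: 4 bp
  229→6 (wrap): 234-229+6 = 11 bp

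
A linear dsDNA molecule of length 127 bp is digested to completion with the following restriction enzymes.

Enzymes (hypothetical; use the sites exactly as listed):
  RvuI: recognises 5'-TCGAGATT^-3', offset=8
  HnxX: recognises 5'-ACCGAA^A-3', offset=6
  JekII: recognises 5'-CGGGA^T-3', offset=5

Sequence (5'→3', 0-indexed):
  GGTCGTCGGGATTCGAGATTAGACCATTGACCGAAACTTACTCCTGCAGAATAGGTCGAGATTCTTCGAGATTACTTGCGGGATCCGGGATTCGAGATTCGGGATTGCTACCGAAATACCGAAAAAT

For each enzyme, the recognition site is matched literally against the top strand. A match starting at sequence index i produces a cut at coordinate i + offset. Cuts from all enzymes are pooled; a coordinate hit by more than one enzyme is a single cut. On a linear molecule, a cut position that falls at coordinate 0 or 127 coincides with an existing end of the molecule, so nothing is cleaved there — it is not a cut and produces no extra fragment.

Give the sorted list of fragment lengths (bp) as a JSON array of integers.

[4,5,7,8,9,9,10,10,11,11,15,28]

Scan for sites:
  RvuI (TCGAGATT, off=8): starts [12, 55, 65, 91] → cuts [20, 63, 73, 99]
  HnxX (ACCGAAA, off=6): starts [29, 109, 117] → cuts [35, 115, 123]
  JekII (CGGGAT, off=5): starts [6, 78, 85, 99] → cuts [11, 83, 90, 104]

Pooled cuts: [11, 20, 35, 63, 73, 83, 90, 99, 104, 115, 123]

Fragment lengths:
  [0,11): 11 bp
  [11,20): 9 bp
  [20,35): 15 bp
  [35,63): 28 bp
  [63,73): 10 bp
  [73,83): 10 bp
  [83,90): 7 bp
  [90,99): 9 bp
  [99,104): 5 bp
  [104,115): 11 bp
  [115,123): 8 bp
  [123,127): 4 bp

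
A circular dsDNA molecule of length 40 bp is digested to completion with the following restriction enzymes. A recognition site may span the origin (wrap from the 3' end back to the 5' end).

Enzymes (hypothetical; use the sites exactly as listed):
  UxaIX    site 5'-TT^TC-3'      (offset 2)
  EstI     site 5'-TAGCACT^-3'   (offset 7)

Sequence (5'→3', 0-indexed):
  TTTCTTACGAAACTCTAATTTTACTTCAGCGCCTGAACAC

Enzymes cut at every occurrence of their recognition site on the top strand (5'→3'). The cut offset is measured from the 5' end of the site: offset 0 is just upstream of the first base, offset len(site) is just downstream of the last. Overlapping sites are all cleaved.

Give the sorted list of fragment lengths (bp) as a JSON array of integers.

[40]

Scan for sites:
  UxaIX TTTC/2: at [0] ⇒ [2]
  EstI (TAGCACT, off=7): no sites

Pooled cuts: [2]

Fragment lengths:
  2→2 (wrap): 40-2+2 = 40 bp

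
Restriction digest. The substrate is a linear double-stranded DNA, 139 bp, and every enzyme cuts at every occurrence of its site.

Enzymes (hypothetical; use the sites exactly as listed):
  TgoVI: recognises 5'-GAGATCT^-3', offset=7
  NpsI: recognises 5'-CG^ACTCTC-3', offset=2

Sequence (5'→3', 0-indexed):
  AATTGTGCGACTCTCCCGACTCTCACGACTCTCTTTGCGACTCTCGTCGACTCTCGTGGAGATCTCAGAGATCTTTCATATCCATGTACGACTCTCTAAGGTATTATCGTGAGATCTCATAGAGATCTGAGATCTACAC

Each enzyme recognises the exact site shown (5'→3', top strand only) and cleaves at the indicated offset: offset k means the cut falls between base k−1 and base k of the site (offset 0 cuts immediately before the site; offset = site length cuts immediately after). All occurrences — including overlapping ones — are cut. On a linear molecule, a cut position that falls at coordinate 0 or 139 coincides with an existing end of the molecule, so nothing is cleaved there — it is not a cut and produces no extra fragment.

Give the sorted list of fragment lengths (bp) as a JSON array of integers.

Per-enzyme occurrences:
  TgoVI (GAGATCT, off=7): starts [58, 67, 110, 121, 128] → cuts [65, 74, 117, 128, 135]
  NpsI (CGACTCTC, off=2): starts [7, 16, 25, 37, 47, 88] → cuts [9, 18, 27, 39, 49, 90]

Pooled cuts: [9, 18, 27, 39, 49, 65, 74, 90, 117, 128, 135]

Fragments:
  [0,9): 9 bp
  [9,18): 9 bp
  [18,27): 9 bp
  [27,39): 12 bp
  [39,49): 10 bp
  [49,65): 16 bp
  [65,74): 9 bp
  [74,90): 16 bp
  [90,117): 27 bp
  [117,128): 11 bp
  [128,135): 7 bp
  [135,139): 4 bp

[4,7,9,9,9,9,10,11,12,16,16,27]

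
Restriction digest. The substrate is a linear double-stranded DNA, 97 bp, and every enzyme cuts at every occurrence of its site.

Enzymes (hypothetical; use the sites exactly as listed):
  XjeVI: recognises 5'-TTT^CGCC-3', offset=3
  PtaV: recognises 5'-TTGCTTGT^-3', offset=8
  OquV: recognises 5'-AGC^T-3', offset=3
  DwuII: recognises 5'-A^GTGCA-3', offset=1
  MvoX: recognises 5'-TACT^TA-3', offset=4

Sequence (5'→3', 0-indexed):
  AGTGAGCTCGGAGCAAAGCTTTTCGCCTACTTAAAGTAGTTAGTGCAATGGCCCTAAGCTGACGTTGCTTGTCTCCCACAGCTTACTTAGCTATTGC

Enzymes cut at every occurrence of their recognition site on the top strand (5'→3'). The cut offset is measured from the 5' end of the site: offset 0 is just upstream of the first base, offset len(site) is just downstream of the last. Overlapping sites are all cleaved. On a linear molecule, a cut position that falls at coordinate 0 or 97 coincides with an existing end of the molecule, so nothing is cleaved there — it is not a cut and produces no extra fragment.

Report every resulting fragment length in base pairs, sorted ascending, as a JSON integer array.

Per-enzyme occurrences:
  XjeVI (TTTCGCC, off=3): starts [20] → cuts [23]
  PtaV (TTGCTTGT, off=8): starts [64] → cuts [72]
  OquV (AGCT, off=3): starts [4, 16, 56, 79, 88] → cuts [7, 19, 59, 82, 91]
  DwuII (AGTGCA, off=1): starts [41] → cuts [42]
  MvoX (TACTTA, off=4): starts [27, 83] → cuts [31, 87]

All cut coordinates (distinct, sorted): [7, 19, 23, 31, 42, 59, 72, 82, 87, 91]

Fragment lengths:
  [0,7): 7 bp
  [7,19): 12 bp
  [19,23): 4 bp
  [23,31): 8 bp
  [31,42): 11 bp
  [42,59): 17 bp
  [59,72): 13 bp
  [72,82): 10 bp
  [82,87): 5 bp
  [87,91): 4 bp
  [91,97): 6 bp

[4,4,5,6,7,8,10,11,12,13,17]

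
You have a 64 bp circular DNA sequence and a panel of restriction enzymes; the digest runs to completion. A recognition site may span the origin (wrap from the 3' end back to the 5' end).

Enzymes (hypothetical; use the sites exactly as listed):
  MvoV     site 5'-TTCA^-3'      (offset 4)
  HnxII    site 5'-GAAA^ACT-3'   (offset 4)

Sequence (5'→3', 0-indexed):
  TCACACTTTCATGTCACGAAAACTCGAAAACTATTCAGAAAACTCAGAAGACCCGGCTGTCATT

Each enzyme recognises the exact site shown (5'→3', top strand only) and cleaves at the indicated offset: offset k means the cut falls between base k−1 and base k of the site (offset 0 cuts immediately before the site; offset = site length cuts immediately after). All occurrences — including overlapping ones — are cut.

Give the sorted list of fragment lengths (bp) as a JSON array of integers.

Per-enzyme occurrences:
  MvoV (TTCA, off=4): starts [7, 33, 63] → cuts [3, 11, 37]
  HnxII (GAAAACT, off=4): starts [17, 25, 37] → cuts [21, 29, 41]

All cut coordinates (distinct, sorted): [3, 11, 21, 29, 37, 41]

Fragments:
  3→11: 8 bp
  11→21: 10 bp
  21→29: 8 bp
  29→37: 8 bp
  37→41: 4 bp
  41→3 (wrap): 64-41+3 = 26 bp

[4,8,8,8,10,26]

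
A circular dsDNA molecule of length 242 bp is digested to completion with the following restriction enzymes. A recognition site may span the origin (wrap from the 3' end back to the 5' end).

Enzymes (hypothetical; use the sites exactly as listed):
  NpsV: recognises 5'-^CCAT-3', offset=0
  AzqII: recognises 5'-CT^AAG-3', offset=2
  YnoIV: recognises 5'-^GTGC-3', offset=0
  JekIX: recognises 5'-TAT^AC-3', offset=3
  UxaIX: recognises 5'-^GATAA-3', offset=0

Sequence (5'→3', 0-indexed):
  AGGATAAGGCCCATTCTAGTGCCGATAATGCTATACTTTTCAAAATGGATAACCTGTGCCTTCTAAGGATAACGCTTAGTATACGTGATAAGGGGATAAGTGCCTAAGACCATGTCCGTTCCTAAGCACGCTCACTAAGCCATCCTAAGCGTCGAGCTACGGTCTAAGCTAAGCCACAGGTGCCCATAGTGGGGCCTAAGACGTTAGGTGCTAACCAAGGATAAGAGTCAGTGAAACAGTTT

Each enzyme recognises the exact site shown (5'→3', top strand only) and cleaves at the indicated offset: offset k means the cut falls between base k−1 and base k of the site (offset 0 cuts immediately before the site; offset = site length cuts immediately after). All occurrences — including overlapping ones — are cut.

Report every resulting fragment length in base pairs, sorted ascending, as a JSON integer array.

[3,3,4,4,4,5,5,5,6,7,8,8,8,8,9,9,10,11,12,13,13,14,14,15,19,25]

Site scan:
  NpsV CCAT/0: at [10, 109, 139, 183] ⇒ [10, 109, 139, 183]
  AzqII CTAAG/2: at [62, 103, 121, 134, 144, 163, 168, 195] ⇒ [64, 105, 123, 136, 146, 165, 170, 197]
  YnoIV GTGC/0: at [18, 55, 99, 179, 207] ⇒ [18, 55, 99, 179, 207]
  JekIX TATAC/3: at [31, 79] ⇒ [34, 82]
  UxaIX GATAA/0: at [2, 23, 47, 67, 86, 94, 219] ⇒ [2, 23, 47, 67, 86, 94, 219]

All cut coordinates (distinct, sorted): [2, 10, 18, 23, 34, 47, 55, 64, 67, 82, 86, 94, 99, 105, 109, 123, 136, 139, 146, 165, 170, 179, 183, 197, 207, 219]

Fragments:
  2→10: 8 bp
  10→18: 8 bp
  18→23: 5 bp
  23→34: 11 bp
  34→47: 13 bp
  47→55: 8 bp
  55→64: 9 bp
  64→67: 3 bp
  67→82: 15 bp
  82→86: 4 bp
  86→94: 8 bp
  94→99: 5 bp
  99→105: 6 bp
  105→109: 4 bp
  109→123: 14 bp
  123→136: 13 bp
  136→139: 3 bp
  139→146: 7 bp
  146→165: 19 bp
  165→170: 5 bp
  170→179: 9 bp
  179→183: 4 bp
  183→197: 14 bp
  197→207: 10 bp
  207→219: 12 bp
  219→2 (wrap): 242-219+2 = 25 bp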